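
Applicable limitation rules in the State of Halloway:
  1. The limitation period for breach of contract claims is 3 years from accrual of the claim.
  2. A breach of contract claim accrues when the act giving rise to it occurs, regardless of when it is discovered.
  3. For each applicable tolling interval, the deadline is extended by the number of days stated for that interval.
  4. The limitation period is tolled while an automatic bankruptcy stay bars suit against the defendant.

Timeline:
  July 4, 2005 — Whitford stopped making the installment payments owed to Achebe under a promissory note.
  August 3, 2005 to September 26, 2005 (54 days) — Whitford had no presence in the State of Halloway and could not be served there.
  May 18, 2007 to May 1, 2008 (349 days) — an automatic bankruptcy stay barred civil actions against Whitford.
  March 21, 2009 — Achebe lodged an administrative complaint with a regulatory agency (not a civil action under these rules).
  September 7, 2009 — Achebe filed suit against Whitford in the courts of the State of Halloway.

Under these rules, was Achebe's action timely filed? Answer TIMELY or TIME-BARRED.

The claim accrued on July 4, 2005, when the wrongful act occurred.
Adding the 3 years base period to July 4, 2005 gives a deadline of July 4, 2008, before any tolling.
The period was tolled for 349 days by the automatic bankruptcy stay (May 18, 2007 to May 1, 2008), pushing the deadline to June 18, 2009.
No stated provision tolls the period for the defendant's absence, so the interval from August 3, 2005 to September 26, 2005 has no effect on the deadline.
None of the other events listed affects the running of the period under the stated rules.
Filing on September 7, 2009 missed the June 18, 2009 deadline — the action is time-barred.

TIME-BARRED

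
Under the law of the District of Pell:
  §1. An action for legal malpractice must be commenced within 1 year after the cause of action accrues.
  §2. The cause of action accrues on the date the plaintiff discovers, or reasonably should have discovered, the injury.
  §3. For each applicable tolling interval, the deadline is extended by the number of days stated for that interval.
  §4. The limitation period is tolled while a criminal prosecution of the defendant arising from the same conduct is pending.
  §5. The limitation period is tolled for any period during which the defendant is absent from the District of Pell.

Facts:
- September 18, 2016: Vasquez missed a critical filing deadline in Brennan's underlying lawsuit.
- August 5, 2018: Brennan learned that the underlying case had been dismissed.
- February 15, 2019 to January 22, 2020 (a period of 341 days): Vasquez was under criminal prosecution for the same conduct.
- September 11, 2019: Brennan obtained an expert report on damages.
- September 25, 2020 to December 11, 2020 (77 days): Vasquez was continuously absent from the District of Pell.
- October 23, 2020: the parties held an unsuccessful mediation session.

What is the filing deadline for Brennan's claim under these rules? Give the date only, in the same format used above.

July 11, 2020

The claim did not accrue until Brennan discovered the injury on August 5, 2018; the September 18, 2016 act date does not start the clock under the stated rule.
1 year from August 5, 2018 is August 5, 2019.
Because the pending criminal prosecution ran from February 15, 2019 to January 22, 2020, the deadline is extended by 341 days to July 11, 2020.
The defendant's absence from the jurisdiction from September 25, 2020 to December 11, 2020 began after the period had already run on July 11, 2020, so it has no tolling effect.
Nothing else in the chronology tolls or restarts the period.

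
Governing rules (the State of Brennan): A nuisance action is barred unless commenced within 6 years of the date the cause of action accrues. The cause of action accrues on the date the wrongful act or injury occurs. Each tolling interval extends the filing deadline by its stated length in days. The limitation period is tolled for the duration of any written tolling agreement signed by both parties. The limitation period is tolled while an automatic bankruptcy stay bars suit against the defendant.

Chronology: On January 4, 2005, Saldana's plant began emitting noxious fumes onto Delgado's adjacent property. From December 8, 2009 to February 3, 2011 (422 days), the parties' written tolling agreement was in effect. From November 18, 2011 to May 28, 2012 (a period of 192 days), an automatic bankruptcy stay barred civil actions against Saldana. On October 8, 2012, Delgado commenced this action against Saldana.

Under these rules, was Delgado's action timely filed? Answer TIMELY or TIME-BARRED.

TIME-BARRED

The cause of action accrued on January 4, 2005, the date of the act.
Adding the 6 years base period to January 4, 2005 gives a deadline of January 4, 2011, before any tolling.
The written tolling agreement from December 8, 2009 to February 3, 2011 tolled the period for 422 days, extending the deadline to March 1, 2012.
Because the automatic bankruptcy stay ran from November 18, 2011 to May 28, 2012, the deadline is extended by 192 days to September 9, 2012.
The October 8, 2012 filing falls after the September 9, 2012 deadline; the claim is time-barred.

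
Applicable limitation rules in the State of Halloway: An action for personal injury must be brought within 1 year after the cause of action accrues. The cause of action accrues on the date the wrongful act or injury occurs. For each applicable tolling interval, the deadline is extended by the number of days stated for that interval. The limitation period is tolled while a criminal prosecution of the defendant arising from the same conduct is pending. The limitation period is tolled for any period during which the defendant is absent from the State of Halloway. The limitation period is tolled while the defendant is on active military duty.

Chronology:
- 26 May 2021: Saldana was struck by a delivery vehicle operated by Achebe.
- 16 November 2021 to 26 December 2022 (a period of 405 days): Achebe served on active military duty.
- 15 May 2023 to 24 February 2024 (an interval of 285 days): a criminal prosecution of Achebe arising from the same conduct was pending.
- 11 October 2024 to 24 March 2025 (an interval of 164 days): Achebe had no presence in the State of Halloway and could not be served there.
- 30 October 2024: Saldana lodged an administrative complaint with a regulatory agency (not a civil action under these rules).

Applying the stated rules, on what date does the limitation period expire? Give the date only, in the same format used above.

The cause of action accrued on 26 May 2021, the date of the act.
1 year from 26 May 2021 is 26 May 2022.
The period was tolled for 405 days by the defendant's active military service (16 November 2021 to 26 December 2022), pushing the deadline to 5 July 2023.
Because the pending criminal prosecution ran from 15 May 2023 to 24 February 2024, the deadline is extended by 285 days to 15 April 2024.
By the time the defendant's absence from the jurisdiction began on 11 October 2024, the limitation period had already expired on 15 April 2024; that interval cannot revive it.
None of the other events listed affects the running of the period under the stated rules.

15 April 2024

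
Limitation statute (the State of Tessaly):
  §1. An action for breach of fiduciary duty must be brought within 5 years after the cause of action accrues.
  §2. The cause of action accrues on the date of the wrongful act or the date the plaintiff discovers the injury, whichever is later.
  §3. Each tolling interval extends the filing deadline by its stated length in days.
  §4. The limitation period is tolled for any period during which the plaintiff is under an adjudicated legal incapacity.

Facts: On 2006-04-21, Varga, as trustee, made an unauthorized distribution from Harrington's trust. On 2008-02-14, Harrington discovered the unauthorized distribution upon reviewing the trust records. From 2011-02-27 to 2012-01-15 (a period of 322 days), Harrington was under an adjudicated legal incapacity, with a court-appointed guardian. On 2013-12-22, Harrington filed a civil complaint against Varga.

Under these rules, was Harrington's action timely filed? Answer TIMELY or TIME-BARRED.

TIMELY

The claim accrued on 2008-02-14 — the later of the 2006-04-21 act and the 2008-02-14 discovery.
5 years from 2008-02-14 is 2013-02-14.
Because the plaintiff's legal incapacity ran from 2011-02-27 to 2012-01-15, the deadline is extended by 322 days to 2014-01-02.
The 2013-12-22 filing precedes the 2014-01-02 deadline; the claim is timely.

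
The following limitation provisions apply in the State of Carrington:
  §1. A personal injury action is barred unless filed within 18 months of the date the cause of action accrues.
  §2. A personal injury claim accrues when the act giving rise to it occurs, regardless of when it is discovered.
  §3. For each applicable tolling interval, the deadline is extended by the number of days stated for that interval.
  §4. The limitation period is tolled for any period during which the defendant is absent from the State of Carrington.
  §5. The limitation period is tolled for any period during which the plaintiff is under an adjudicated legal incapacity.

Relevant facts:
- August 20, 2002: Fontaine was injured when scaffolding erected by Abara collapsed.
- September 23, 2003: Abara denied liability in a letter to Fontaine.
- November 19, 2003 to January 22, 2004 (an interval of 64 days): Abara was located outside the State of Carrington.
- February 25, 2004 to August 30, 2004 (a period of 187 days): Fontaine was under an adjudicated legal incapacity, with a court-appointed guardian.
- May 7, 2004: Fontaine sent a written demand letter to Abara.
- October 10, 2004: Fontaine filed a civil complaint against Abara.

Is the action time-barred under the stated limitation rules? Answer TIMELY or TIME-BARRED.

The claim accrued on August 20, 2002, when the wrongful act occurred.
18 months from August 20, 2002 is February 20, 2004.
Because the defendant's absence from the jurisdiction ran from November 19, 2003 to January 22, 2004, the deadline is extended by 64 days to April 24, 2004.
Because the plaintiff's legal incapacity ran from February 25, 2004 to August 30, 2004, the deadline is extended by 187 days to October 28, 2004.
Nothing else in the chronology tolls or restarts the period.
The October 10, 2004 filing precedes the October 28, 2004 deadline; the claim is timely.

TIMELY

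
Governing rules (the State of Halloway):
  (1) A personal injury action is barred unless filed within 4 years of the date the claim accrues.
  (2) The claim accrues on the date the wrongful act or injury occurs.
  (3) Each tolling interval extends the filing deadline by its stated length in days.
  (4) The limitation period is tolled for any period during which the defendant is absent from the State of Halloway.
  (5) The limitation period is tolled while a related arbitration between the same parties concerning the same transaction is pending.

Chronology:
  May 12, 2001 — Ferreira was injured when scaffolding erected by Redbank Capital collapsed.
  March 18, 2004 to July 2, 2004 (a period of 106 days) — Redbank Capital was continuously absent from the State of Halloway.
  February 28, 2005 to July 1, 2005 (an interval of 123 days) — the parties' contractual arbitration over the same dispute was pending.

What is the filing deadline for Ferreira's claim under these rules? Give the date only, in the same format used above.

December 27, 2005

The claim accrued on May 12, 2001, the date of the act.
Adding the 4 years base period to May 12, 2001 gives a deadline of May 12, 2005, before any tolling.
The period was tolled for 106 days by the defendant's absence from the jurisdiction (March 18, 2004 to July 2, 2004), pushing the deadline to August 26, 2005.
The period was tolled for 123 days by the pending related arbitration (February 28, 2005 to July 1, 2005), pushing the deadline to December 27, 2005.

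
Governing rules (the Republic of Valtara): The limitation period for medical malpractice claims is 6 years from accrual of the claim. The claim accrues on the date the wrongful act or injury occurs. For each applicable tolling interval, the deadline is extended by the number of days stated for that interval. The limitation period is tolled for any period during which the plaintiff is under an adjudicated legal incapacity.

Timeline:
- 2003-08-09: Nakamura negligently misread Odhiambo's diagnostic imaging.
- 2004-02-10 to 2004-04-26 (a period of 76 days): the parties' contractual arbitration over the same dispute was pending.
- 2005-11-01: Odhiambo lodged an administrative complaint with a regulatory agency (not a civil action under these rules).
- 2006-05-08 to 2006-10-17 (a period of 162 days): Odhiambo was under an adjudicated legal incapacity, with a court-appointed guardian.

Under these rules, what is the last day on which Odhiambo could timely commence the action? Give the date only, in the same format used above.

2010-01-18

The claim accrued on 2003-08-09, when the wrongful act occurred.
Adding the 6 years base period to 2003-08-09 gives a deadline of 2009-08-09, before any tolling.
The plaintiff's legal incapacity from 2006-05-08 to 2006-10-17 tolled the period for 162 days, extending the deadline to 2010-01-18.
Although a pending arbitration ran from 2004-02-10 to 2004-04-26, the stated rules do not make that a tolling event, so it is disregarded.
The other events in the timeline have no effect on the limitation period under the stated rules.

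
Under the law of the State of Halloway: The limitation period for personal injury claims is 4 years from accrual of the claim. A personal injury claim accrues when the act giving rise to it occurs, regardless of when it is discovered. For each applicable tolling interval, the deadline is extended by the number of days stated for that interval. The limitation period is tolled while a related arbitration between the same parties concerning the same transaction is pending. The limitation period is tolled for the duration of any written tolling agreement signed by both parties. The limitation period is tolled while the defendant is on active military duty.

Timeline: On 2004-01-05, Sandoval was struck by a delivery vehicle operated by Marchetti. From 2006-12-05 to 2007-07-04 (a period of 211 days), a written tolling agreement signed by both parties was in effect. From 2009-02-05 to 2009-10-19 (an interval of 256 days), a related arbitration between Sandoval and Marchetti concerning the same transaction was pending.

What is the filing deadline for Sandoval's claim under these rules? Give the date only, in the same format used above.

2008-08-03

The claim accrued on 2004-01-05, the date of the act.
The untolled deadline — 4 years after 2004-01-05 — is 2008-01-05.
The written tolling agreement from 2006-12-05 to 2007-07-04 tolled the period for 211 days, extending the deadline to 2008-08-03.
The pending related arbitration starting 2009-02-05 came too late — the period had run on 2008-08-03 — and so does not extend the deadline.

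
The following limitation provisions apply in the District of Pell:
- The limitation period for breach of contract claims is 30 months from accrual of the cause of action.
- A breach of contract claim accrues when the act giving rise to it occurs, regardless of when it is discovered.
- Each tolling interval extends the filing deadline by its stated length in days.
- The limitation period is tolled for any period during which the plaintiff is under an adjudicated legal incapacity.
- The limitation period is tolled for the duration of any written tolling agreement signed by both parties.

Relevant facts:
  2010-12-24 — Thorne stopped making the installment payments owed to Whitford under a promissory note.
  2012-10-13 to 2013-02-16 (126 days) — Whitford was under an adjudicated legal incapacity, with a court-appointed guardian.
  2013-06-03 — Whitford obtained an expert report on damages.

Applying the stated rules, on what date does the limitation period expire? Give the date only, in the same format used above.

2013-10-28

The claim accrued on 2010-12-24, when the wrongful act occurred.
The untolled deadline — 30 months after 2010-12-24 — is 2013-06-24.
Because the plaintiff's legal incapacity ran from 2012-10-13 to 2013-02-16, the deadline is extended by 126 days to 2013-10-28.
Nothing else in the chronology tolls or restarts the period.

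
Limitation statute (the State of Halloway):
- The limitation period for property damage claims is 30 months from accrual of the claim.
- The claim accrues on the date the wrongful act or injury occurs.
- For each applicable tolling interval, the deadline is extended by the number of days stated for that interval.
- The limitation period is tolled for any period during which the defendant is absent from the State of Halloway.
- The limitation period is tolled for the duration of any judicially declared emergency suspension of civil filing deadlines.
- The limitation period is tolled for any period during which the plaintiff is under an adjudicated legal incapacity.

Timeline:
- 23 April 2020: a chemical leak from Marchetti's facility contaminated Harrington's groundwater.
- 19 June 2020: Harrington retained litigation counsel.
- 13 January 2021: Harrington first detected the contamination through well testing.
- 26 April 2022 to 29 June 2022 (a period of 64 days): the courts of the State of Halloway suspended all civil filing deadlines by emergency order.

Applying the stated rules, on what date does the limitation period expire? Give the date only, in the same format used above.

The claim accrued on 23 April 2020, when the wrongful act occurred; under the stated occurrence rule the 13 January 2021 discovery does not delay accrual.
30 months from 23 April 2020 is 23 October 2022.
Because the emergency suspension of filing deadlines ran from 26 April 2022 to 29 June 2022, the deadline is extended by 64 days to 26 December 2022.
None of the other events listed affects the running of the period under the stated rules.

26 December 2022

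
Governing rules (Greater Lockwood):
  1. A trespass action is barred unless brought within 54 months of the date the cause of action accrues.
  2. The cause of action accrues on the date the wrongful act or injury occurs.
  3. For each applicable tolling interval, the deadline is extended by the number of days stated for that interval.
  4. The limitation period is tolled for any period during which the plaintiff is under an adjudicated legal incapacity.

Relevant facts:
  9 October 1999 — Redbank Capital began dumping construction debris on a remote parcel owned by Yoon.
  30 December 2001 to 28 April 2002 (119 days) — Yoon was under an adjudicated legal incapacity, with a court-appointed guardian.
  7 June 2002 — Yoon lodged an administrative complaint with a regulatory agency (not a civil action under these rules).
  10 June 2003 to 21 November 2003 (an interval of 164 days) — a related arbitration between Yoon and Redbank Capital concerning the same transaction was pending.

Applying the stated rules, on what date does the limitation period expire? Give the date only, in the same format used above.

6 August 2004

The cause of action accrued on 9 October 1999, the date of the act.
The untolled deadline — 54 months after 9 October 1999 — is 9 April 2004.
Because the plaintiff's legal incapacity ran from 30 December 2001 to 28 April 2002, the deadline is extended by 119 days to 6 August 2004.
Although a pending arbitration ran from 10 June 2003 to 21 November 2003, the stated rules do not make that a tolling event, so it is disregarded.
Nothing else in the chronology tolls or restarts the period.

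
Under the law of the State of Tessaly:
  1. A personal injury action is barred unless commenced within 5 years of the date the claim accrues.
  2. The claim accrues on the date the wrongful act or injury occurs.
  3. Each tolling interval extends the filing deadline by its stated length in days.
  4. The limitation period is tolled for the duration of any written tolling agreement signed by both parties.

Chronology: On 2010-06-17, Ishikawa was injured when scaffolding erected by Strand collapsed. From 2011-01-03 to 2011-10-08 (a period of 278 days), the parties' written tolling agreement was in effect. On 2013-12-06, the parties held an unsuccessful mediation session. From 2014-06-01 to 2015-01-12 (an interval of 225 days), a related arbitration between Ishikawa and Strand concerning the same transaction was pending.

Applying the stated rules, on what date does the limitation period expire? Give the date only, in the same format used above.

The claim accrued on 2010-06-17, the date of the act.
Adding the 5 years base period to 2010-06-17 gives a deadline of 2015-06-17, before any tolling.
The period was tolled for 278 days by the written tolling agreement (2011-01-03 to 2011-10-08), pushing the deadline to 2016-03-21.
The pending related arbitration from 2014-06-01 to 2015-01-12 does not toll the period, because no stated rule makes a pending arbitration a tolling event.
The other events in the timeline have no effect on the limitation period under the stated rules.

2016-03-21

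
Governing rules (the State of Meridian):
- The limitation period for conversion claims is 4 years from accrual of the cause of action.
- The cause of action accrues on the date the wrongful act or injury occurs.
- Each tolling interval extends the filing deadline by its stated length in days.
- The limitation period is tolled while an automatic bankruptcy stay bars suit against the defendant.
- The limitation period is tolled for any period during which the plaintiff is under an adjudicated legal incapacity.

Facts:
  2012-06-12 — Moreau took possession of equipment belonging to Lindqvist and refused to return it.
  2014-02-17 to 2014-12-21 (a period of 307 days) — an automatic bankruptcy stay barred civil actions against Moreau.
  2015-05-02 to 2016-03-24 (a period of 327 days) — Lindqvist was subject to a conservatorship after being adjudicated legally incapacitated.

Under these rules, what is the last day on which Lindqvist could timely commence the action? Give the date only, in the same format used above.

The limitation period began to run on 2012-06-12.
Adding the 4 years base period to 2012-06-12 gives a deadline of 2016-06-12, before any tolling.
Because the automatic bankruptcy stay ran from 2014-02-17 to 2014-12-21, the deadline is extended by 307 days to 2017-04-15.
The period was tolled for 327 days by the plaintiff's legal incapacity (2015-05-02 to 2016-03-24), pushing the deadline to 2018-03-08.

2018-03-08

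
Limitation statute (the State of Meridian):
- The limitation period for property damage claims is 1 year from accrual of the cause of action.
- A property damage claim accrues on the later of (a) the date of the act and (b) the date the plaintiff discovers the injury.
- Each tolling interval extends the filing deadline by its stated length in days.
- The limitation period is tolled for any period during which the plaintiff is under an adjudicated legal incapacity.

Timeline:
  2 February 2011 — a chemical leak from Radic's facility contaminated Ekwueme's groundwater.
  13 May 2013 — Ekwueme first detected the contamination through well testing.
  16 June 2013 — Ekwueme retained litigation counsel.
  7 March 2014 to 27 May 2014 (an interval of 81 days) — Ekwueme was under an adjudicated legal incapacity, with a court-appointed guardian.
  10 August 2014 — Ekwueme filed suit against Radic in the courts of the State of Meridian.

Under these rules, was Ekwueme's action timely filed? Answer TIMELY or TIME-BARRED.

The claim accrued on 13 May 2013 — the later of the 2 February 2011 act and the 13 May 2013 discovery.
1 year from 13 May 2013 is 13 May 2014.
Because the plaintiff's legal incapacity ran from 7 March 2014 to 27 May 2014, the deadline is extended by 81 days to 2 August 2014.
The other events in the timeline have no effect on the limitation period under the stated rules.
Filing on 10 August 2014 missed the 2 August 2014 deadline — the action is time-barred.

TIME-BARRED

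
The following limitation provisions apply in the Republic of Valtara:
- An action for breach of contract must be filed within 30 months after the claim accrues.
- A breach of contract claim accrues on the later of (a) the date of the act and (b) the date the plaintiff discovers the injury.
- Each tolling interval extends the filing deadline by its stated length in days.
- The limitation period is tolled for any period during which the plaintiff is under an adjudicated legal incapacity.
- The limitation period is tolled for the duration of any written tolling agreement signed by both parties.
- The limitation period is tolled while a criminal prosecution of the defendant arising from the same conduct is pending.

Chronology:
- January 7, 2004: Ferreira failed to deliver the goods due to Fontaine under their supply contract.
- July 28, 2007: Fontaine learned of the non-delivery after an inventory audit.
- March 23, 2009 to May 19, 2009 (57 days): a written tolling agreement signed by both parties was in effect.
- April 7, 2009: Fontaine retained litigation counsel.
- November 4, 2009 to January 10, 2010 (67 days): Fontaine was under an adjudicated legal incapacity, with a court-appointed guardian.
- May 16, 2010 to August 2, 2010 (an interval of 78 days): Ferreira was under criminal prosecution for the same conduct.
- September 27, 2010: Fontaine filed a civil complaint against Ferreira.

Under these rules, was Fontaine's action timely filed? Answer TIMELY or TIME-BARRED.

Taking the later of the act (January 7, 2004) and discovery (July 28, 2007), the claim accrued on July 28, 2007.
30 months from July 28, 2007 is January 28, 2010.
Because the written tolling agreement ran from March 23, 2009 to May 19, 2009, the deadline is extended by 57 days to March 26, 2010.
The plaintiff's legal incapacity from November 4, 2009 to January 10, 2010 tolled the period for 67 days, extending the deadline to June 1, 2010.
Because the pending criminal prosecution ran from May 16, 2010 to August 2, 2010, the deadline is extended by 78 days to August 18, 2010.
None of the other events listed affects the running of the period under the stated rules.
The September 27, 2010 filing falls after the August 18, 2010 deadline; the claim is time-barred.

TIME-BARRED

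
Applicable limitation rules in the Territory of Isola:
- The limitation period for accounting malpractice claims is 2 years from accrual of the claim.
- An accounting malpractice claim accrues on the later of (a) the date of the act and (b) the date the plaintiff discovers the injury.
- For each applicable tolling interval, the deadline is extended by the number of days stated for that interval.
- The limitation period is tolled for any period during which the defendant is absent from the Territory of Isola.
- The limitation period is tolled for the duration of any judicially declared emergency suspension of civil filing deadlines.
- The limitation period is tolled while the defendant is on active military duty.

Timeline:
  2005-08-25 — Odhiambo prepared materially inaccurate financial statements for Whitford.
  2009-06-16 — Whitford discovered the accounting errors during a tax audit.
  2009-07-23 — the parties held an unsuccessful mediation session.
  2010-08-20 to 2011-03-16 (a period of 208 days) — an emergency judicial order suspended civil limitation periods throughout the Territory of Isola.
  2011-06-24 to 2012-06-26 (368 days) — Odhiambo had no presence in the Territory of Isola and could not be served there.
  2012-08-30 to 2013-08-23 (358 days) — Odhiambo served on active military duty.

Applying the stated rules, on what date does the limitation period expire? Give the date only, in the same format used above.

Taking the later of the act (2005-08-25) and discovery (2009-06-16), the claim accrued on 2009-06-16.
2 years from 2009-06-16 is 2011-06-16.
Because the emergency suspension of filing deadlines ran from 2010-08-20 to 2011-03-16, the deadline is extended by 208 days to 2012-01-10.
The period was tolled for 368 days by the defendant's absence from the jurisdiction (2011-06-24 to 2012-06-26), pushing the deadline to 2013-01-12.
The defendant's active military service from 2012-08-30 to 2013-08-23 tolled the period for 358 days, extending the deadline to 2014-01-05.
None of the other events listed affects the running of the period under the stated rules.

2014-01-05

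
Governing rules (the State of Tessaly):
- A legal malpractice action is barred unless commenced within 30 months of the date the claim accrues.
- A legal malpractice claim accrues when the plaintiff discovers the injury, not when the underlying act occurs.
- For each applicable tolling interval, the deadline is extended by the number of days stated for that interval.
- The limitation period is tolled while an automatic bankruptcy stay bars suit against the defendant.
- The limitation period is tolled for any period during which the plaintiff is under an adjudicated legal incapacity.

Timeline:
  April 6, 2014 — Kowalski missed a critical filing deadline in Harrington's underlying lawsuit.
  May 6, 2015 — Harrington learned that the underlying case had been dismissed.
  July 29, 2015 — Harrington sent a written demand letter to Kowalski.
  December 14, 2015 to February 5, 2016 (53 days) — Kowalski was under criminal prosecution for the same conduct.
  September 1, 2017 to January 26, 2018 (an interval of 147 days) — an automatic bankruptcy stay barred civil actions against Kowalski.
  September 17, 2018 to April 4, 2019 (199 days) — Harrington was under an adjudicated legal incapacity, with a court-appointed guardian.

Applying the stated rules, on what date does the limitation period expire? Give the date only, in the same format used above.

April 2, 2018

Under the discovery rule, the claim accrued on May 6, 2015, when Harrington discovered the injury — not on the April 6, 2014 date of the underlying act.
The untolled deadline — 30 months after May 6, 2015 — is November 6, 2017.
Because the automatic bankruptcy stay ran from September 1, 2017 to January 26, 2018, the deadline is extended by 147 days to April 2, 2018.
By the time the plaintiff's legal incapacity began on September 17, 2018, the limitation period had already expired on April 2, 2018; that interval cannot revive it.
The pending criminal prosecution from December 14, 2015 to February 5, 2016 does not toll the period, because no stated rule makes a criminal prosecution a tolling event.
None of the other events listed affects the running of the period under the stated rules.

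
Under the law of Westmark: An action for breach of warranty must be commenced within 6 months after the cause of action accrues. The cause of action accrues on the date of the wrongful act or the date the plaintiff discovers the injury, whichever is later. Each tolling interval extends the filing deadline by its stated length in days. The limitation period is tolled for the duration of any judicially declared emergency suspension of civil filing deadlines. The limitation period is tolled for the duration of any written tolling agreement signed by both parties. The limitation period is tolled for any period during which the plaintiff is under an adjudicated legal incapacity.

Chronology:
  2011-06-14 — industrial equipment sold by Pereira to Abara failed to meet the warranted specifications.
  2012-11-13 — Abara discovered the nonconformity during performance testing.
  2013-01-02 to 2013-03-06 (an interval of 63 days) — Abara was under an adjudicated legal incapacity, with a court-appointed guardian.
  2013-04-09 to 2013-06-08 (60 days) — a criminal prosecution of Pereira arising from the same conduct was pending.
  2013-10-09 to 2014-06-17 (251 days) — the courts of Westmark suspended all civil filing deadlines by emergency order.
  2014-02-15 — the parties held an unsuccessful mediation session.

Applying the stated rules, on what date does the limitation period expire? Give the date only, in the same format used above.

Taking the later of the act (2011-06-14) and discovery (2012-11-13), the claim accrued on 2012-11-13.
6 months from 2012-11-13 is 2013-05-13.
The plaintiff's legal incapacity from 2013-01-02 to 2013-03-06 tolled the period for 63 days, extending the deadline to 2013-07-15.
By the time the emergency suspension of filing deadlines began on 2013-10-09, the limitation period had already expired on 2013-07-15; that interval cannot revive it.
Although a criminal prosecution ran from 2013-04-09 to 2013-06-08, the stated rules do not make that a tolling event, so it is disregarded.
Nothing else in the chronology tolls or restarts the period.

2013-07-15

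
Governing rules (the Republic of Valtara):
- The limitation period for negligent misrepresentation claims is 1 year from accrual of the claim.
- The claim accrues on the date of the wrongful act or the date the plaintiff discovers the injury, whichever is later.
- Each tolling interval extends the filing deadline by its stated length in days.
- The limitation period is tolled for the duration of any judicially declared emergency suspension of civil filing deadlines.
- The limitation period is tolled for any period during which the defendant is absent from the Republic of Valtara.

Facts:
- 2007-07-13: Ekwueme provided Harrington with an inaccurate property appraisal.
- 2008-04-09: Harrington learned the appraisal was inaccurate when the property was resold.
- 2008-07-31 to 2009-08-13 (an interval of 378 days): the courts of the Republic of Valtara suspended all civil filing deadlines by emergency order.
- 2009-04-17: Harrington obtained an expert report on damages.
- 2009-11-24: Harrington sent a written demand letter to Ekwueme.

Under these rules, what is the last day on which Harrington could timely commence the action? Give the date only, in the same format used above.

2010-04-22

Taking the later of the act (2007-07-13) and discovery (2008-04-09), the claim accrued on 2008-04-09.
1 year from 2008-04-09 is 2009-04-09.
The period was tolled for 378 days by the emergency suspension of filing deadlines (2008-07-31 to 2009-08-13), pushing the deadline to 2010-04-22.
None of the other events listed affects the running of the period under the stated rules.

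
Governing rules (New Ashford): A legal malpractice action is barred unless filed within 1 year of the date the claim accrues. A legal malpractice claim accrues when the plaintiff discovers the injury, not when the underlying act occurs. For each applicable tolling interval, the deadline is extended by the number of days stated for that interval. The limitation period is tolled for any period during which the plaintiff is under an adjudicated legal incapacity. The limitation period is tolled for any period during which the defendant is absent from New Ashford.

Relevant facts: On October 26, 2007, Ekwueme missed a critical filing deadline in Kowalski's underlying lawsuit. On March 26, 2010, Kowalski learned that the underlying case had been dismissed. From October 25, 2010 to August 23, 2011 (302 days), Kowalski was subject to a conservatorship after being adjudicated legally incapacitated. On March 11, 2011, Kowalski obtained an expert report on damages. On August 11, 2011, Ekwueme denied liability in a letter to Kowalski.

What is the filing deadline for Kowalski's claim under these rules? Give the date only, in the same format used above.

The claim did not accrue until Kowalski discovered the injury on March 26, 2010; the October 26, 2007 act date does not start the clock under the stated rule.
The untolled deadline — 1 year after March 26, 2010 — is March 26, 2011.
The period was tolled for 302 days by the plaintiff's legal incapacity (October 25, 2010 to August 23, 2011), pushing the deadline to January 22, 2012.
The other events in the timeline have no effect on the limitation period under the stated rules.

January 22, 2012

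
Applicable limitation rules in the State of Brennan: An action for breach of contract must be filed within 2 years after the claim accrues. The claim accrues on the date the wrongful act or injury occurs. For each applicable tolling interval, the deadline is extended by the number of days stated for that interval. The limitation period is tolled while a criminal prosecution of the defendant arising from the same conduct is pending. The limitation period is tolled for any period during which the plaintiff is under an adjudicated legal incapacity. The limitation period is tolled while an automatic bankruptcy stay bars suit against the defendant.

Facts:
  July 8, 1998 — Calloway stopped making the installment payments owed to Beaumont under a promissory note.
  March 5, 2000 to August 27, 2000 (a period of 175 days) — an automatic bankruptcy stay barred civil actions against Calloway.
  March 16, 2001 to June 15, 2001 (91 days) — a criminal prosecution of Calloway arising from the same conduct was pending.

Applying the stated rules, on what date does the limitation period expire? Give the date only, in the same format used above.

The claim accrued on July 8, 1998, when the wrongful act occurred.
The untolled deadline — 2 years after July 8, 1998 — is July 8, 2000.
Because the automatic bankruptcy stay ran from March 5, 2000 to August 27, 2000, the deadline is extended by 175 days to December 30, 2000.
The pending criminal prosecution from March 16, 2001 to June 15, 2001 began after the period had already run on December 30, 2000, so it has no tolling effect.

December 30, 2000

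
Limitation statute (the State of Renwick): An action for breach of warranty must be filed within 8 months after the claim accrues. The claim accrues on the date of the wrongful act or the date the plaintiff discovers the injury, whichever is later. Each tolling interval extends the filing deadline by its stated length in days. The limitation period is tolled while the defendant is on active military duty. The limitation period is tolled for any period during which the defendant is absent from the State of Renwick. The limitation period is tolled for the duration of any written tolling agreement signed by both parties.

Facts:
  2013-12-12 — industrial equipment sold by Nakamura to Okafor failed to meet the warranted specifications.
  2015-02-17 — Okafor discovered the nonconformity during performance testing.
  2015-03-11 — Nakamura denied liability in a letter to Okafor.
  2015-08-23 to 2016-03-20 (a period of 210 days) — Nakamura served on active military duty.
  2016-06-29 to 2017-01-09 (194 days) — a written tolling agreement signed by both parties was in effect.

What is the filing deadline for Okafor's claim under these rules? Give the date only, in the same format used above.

Taking the later of the act (2013-12-12) and discovery (2015-02-17), the claim accrued on 2015-02-17.
8 months from 2015-02-17 is 2015-10-17.
The defendant's active military service from 2015-08-23 to 2016-03-20 tolled the period for 210 days, extending the deadline to 2016-05-14.
The written tolling agreement from 2016-06-29 to 2017-01-09 began after the period had already run on 2016-05-14, so it has no tolling effect.
Nothing else in the chronology tolls or restarts the period.

2016-05-14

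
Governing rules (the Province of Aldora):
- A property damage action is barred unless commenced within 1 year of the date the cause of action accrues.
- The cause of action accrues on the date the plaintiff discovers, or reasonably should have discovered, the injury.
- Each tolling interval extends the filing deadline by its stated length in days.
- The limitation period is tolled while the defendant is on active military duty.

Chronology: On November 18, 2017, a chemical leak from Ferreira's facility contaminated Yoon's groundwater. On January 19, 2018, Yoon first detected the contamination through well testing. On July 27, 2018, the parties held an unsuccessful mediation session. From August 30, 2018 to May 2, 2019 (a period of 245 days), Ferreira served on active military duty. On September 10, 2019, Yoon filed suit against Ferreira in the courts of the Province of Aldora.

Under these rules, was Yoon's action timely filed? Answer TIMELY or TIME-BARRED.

TIMELY

Under the discovery rule, the claim accrued on January 19, 2018, when Yoon discovered the injury — not on the November 18, 2017 date of the underlying act.
1 year from January 19, 2018 is January 19, 2019.
Because the defendant's active military service ran from August 30, 2018 to May 2, 2019, the deadline is extended by 245 days to September 21, 2019.
None of the other events listed affects the running of the period under the stated rules.
Yoon filed on September 10, 2019, before the September 21, 2019 deadline, so the action is timely.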